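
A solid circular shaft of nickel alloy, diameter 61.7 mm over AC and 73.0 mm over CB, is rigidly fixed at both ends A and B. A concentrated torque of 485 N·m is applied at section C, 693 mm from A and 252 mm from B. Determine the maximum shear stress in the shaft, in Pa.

5.36e6 Pa

Compatibility: T_A·a/J_AC = T_B·b/J_CB with T_A + T_B = T₀.
J_AC = 1.42×10^-6 m⁴, J_CB = 2.79×10^-6 m⁴, so T_A = T₀·(J_AC/a)/((J_AC/a)+(J_CB/b)) = 75.92 N·m, T_B = 409.1 N·m.
τ in each portion: τ_AC = 1.65×10^6 Pa, τ_CB = 5.36×10^6 Pa; maximum is in CB.
τ_max = T_CB·r/J = 409.1·0.0365/2.79×10^-6 = 5.356×10^6 Pa.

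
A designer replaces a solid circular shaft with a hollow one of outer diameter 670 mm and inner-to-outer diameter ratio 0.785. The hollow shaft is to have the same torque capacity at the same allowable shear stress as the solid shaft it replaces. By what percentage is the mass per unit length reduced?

Equal τ_max and T ⇒ the solid shaft needs d_s³ = d_o³(1−k⁴), so d_s = 670·(1−0.785⁴)^(1/3) = 571.4 mm.
Area ratio A_h/A_s = d_o²(1−k²)/d_s² = (1−k²)/(1−k⁴)^(2/3) = 0.5277.
Mass saving = 1 − 0.5277 = 47.2 %.

47.2 %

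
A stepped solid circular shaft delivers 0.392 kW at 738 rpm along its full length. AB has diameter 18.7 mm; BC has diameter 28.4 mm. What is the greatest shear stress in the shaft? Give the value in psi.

573 psi

ω = 2π·738/60 = 77.28 rad/s, so T = P/ω = 0.392×10³ / 77.28 = 5.072 N·m.
Under the same torque, τ_max = 16T/(πd³) is largest where d is smallest — segment AB (d = 18.7 mm).
τ_max = 16·5.072/(π·(0.0187)³) = 3.950×10^6 Pa.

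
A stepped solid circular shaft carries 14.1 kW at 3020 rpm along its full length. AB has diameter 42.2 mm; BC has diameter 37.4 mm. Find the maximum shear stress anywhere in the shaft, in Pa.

4.34e6 Pa

ω = 2π·3020/60 = 316.3 rad/s, so T = P/ω = 14.1×10³ / 316.3 = 44.58 N·m.
Under the same torque, τ_max = 16T/(πd³) is largest where d is smallest — segment BC (d = 37.4 mm).
τ_max = 16·44.58/(π·(0.0374)³) = 4.340×10^6 Pa.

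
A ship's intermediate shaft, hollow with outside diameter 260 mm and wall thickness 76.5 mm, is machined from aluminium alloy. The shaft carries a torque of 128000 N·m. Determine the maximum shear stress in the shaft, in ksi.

5.54 ksi

J = π(d_o⁴ − d_i⁴)/32 = π(0.260⁴ − 0.107⁴)/32 = 4.358×10^-4 m⁴.
τ_max = T·r/J = 128000 × 0.130 / 4.358×10^-4 = 3.819×10^7 Pa.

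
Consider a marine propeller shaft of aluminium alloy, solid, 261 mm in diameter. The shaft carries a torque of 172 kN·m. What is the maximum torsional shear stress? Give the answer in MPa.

49.3 MPa

J = πd⁴/32 = π(0.261)⁴/32 = 4.556×10^-4 m⁴.
τ_max = T·r/J = 172000 × 0.131 / 4.556×10^-4 = 4.927×10^7 Pa.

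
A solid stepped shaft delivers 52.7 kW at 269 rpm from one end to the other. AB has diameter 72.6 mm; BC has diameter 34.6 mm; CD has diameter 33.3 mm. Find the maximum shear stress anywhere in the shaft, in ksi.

37.4 ksi

ω = 2π·269/60 = 28.17 rad/s, so T = P/ω = 52.7×10³ / 28.17 = 1871 N·m.
Under the same torque, τ_max = 16T/(πd³) is largest where d is smallest — segment CD (d = 33.3 mm).
τ_max = 16·1871/(π·(0.0333)³) = 2.580×10^8 Pa.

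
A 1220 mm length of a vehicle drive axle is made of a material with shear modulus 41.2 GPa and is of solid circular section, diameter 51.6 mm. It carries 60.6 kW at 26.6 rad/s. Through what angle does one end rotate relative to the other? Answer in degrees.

ω = 26.6 rad/s, so T = P/ω = 60.6×10³ / 26.60 = 2278 N·m.
J = πd⁴/32 = π(0.0516)⁴/32 = 6.960×10^-7 m⁴.
θ = T·L/(G·J) = 2278 × 1.22 / (41.2×10⁹ × 6.960×10^-7) = 0.09693 rad.

5.55°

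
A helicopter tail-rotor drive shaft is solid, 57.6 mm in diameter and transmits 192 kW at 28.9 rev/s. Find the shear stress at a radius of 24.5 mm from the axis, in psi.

3480 psi

ω = 2π·28.9 = 181.6 rad/s, so T = P/ω = 192×10³ / 181.6 = 1057 N·m.
J = πd⁴/32 = π(0.0576)⁴/32 = 1.081×10^-6 m⁴.
Shear stress varies linearly with radius: τ = T·r/J = 1057 × 0.0245 / 1.081×10^-6 = 2.397×10^7 Pa.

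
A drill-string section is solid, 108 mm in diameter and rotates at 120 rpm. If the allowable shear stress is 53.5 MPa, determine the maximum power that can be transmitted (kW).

166 kW

J = πd⁴/32 = π(0.108)⁴/32 = 1.336×10^-5 m⁴.
T_max = τ_allow·J/r = 5.35×10^7 × 1.336×10^-5 / 0.0540 = 13230 N·m.
ω = 2π·120/60 = 12.57 rad/s, so P_max = T_max·ω = 1.663×10^5 W.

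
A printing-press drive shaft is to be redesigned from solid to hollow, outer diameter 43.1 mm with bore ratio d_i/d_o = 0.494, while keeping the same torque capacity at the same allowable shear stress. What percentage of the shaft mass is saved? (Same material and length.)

Equal τ_max and T ⇒ the solid shaft needs d_s³ = d_o³(1−k⁴), so d_s = 43.1·(1−0.494⁴)^(1/3) = 42.23 mm.
Area ratio A_h/A_s = d_o²(1−k²)/d_s² = (1−k²)/(1−k⁴)^(2/3) = 0.7876.
Mass saving = 1 − 0.7876 = 21.2 %.

21.2 %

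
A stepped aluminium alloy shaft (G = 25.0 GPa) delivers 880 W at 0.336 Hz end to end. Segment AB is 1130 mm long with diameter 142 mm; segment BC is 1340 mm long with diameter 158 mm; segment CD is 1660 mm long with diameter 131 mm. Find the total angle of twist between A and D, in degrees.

0.103°

ω = 2π·0.336 = 2.111 rad/s, so T = P/ω = 880 / 2.111 = 416.8 N·m.
J_AB = π(0.142)⁴/32 = 3.99×10^-5 m⁴; J_BC = π(0.158)⁴/32 = 6.12×10^-5 m⁴; J_CD = π(0.131)⁴/32 = 2.89×10^-5 m⁴.
θ = (T/G)·Σ L_i/J_i = (416.8/25.0×10⁹)·(1.13/3.99×10^-5 + 1.34/6.12×10^-5 + 1.66/2.89×10^-5) = 1.794×10^-3 rad.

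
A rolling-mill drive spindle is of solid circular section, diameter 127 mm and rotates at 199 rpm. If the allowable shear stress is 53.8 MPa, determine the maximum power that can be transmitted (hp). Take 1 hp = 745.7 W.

J = πd⁴/32 = π(0.127)⁴/32 = 2.554×10^-5 m⁴.
T_max = τ_allow·J/r = 5.38×10^7 × 2.554×10^-5 / 0.0635 = 21640 N·m.
ω = 2π·199/60 = 20.84 rad/s, so P_max = T_max·ω = 4.509×10^5 W.

605 hp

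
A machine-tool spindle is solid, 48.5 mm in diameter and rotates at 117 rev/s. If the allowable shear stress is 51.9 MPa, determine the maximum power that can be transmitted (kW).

J = πd⁴/32 = π(0.0485)⁴/32 = 5.432×10^-7 m⁴.
T_max = τ_allow·J/r = 5.19×10^7 × 5.432×10^-7 / 0.0243 = 1163 N·m.
ω = 2π·117 = 735.1 rad/s, so P_max = T_max·ω = 8.546×10^5 W.

855 kW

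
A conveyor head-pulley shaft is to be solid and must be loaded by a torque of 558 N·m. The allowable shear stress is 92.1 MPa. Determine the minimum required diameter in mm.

For a solid shaft τ_max = 16T/(πd³), so d = (16T/(π τ_allow))^(1/3) = (16·558.0/(π·9.21×10^7))^(1/3) = 0.03137 m.

31.4 mm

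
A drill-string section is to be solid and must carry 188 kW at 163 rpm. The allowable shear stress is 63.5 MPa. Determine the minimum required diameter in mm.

ω = 2π·163/60 = 17.07 rad/s, so T = P/ω = 188×10³ / 17.07 = 11010 N·m.
For a solid shaft τ_max = 16T/(πd³), so d = (16T/(π τ_allow))^(1/3) = (16·11010/(π·6.35×10^7))^(1/3) = 0.09595 m.

96.0 mm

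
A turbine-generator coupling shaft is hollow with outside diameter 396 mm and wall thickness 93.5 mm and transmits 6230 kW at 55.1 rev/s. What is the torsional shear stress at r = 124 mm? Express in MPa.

1.00 MPa

ω = 2π·55.1 = 346.2 rad/s, so T = P/ω = 6230×10³ / 346.2 = 18000 N·m.
J = π(d_o⁴ − d_i⁴)/32 = π(0.396⁴ − 0.209⁴)/32 = 2.227×10^-3 m⁴.
Shear stress varies linearly with radius: τ = T·r/J = 18000 × 0.124 / 2.227×10^-3 = 1.002×10^6 Pa.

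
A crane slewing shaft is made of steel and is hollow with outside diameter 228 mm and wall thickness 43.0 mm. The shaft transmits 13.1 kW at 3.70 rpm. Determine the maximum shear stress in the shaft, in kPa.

17100 kPa

ω = 2π·3.70/60 = 0.3875 rad/s, so T = P/ω = 13.1×10³ / 0.3875 = 33810 N·m.
J = π(d_o⁴ − d_i⁴)/32 = π(0.228⁴ − 0.142⁴)/32 = 2.254×10^-4 m⁴.
τ_max = T·r/J = 33810 × 0.114 / 2.254×10^-4 = 1.710×10^7 Pa.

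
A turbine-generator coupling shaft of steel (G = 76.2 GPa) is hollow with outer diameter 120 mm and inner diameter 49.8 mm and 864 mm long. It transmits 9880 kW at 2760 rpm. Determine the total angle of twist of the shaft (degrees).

1.12°

ω = 2π·2760/60 = 289.0 rad/s, so T = P/ω = 9880×10³ / 289.0 = 34180 N·m.
J = π(d_o⁴ − d_i⁴)/32 = π(0.120⁴ − 0.0498⁴)/32 = 1.975×10^-5 m⁴.
θ = T·L/(G·J) = 34180 × 0.864 / (76.2×10⁹ × 1.975×10^-5) = 0.01962 rad.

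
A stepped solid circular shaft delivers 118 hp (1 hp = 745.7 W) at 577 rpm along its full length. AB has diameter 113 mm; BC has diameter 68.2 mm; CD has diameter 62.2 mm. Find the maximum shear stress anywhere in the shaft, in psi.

4470 psi

ω = 2π·577/60 = 60.42 rad/s, so T = P/ω = 118×745.7 / 60.42 = 1456 N·m.
Under the same torque, τ_max = 16T/(πd³) is largest where d is smallest — segment CD (d = 62.2 mm).
τ_max = 16·1456/(π·(0.0622)³) = 3.082×10^7 Pa.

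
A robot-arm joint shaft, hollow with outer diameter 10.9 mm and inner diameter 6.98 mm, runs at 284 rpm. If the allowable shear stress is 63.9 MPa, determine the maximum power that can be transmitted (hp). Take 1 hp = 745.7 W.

0.539 hp

J = π(d_o⁴ − d_i⁴)/32 = π(0.0109⁴ − 0.00698⁴)/32 = 1.153×10^-9 m⁴.
T_max = τ_allow·J/r = 6.39×10^7 × 1.153×10^-9 / 0.00545 = 13.52 N·m.
ω = 2π·284/60 = 29.74 rad/s, so P_max = T_max·ω = 402.0 W.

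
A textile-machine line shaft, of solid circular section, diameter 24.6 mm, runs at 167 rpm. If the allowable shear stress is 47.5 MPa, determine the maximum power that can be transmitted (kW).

J = πd⁴/32 = π(0.0246)⁴/32 = 3.595×10^-8 m⁴.
T_max = τ_allow·J/r = 4.75×10^7 × 3.595×10^-8 / 0.0123 = 138.8 N·m.
ω = 2π·167/60 = 17.49 rad/s, so P_max = T_max·ω = 2428 W.

2.43 kW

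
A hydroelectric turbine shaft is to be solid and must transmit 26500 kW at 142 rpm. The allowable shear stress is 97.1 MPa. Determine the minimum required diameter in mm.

ω = 2π·142/60 = 14.87 rad/s, so T = P/ω = 26500×10³ / 14.87 = 1.782e6 N·m.
For a solid shaft τ_max = 16T/(πd³), so d = (16T/(π τ_allow))^(1/3) = (16·1.782e6/(π·9.71×10^7))^(1/3) = 0.4538 m.

454 mm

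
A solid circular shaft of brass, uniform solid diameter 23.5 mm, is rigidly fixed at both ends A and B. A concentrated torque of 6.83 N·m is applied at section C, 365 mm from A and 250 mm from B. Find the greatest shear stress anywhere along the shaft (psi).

With uniform GJ and both ends fixed, compatibility θ_AC = θ_CB gives T_A·a = T_B·b, together with T_A + T_B = T₀.
T_A = T₀·b/(a+b) = 6.830·250/615.0 = 2.776 N·m; T_B = 4.054 N·m.
τ in each portion: τ_AC = 1.09×10^6 Pa, τ_CB = 1.59×10^6 Pa; maximum is in CB.
τ_max = T_CB·r/J = 4.054·0.0118/2.99×10^-8 = 1.591×10^6 Pa.

231 psi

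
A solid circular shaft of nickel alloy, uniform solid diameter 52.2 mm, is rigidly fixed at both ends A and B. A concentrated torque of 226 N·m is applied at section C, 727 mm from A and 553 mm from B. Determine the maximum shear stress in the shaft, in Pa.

With uniform GJ and both ends fixed, compatibility θ_AC = θ_CB gives T_A·a = T_B·b, together with T_A + T_B = T₀.
T_A = T₀·b/(a+b) = 226.0·553/1280 = 97.64 N·m; T_B = 128.4 N·m.
τ in each portion: τ_AC = 3.50×10^6 Pa, τ_CB = 4.60×10^6 Pa; maximum is in CB.
τ_max = T_CB·r/J = 128.4·0.0261/7.29×10^-7 = 4.596×10^6 Pa.

4.60e6 Pa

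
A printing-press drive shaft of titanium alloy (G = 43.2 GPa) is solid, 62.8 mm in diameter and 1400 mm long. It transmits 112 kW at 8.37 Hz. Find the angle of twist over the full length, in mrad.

45.2 mrad

ω = 2π·8.37 = 52.59 rad/s, so T = P/ω = 112×10³ / 52.59 = 2130 N·m.
J = πd⁴/32 = π(0.0628)⁴/32 = 1.527×10^-6 m⁴.
θ = T·L/(G·J) = 2130 × 1.40 / (43.2×10⁹ × 1.527×10^-6) = 0.04520 rad.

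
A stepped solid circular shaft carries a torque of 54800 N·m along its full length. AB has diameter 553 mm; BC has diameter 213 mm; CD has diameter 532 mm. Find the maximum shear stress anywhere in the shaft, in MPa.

28.9 MPa

Under the same torque, τ_max = 16T/(πd³) is largest where d is smallest — segment BC (d = 213 mm).
τ_max = 16·54800/(π·(0.213)³) = 2.888×10^7 Pa.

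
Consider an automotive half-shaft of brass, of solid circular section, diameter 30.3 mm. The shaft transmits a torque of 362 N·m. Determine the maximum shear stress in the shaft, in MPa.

66.3 MPa

J = πd⁴/32 = π(0.0303)⁴/32 = 8.275×10^-8 m⁴.
τ_max = T·r/J = 362.0 × 0.0152 / 8.275×10^-8 = 6.628×10^7 Pa.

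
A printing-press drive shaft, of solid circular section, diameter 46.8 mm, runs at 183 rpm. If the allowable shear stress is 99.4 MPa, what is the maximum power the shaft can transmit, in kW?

J = πd⁴/32 = π(0.0468)⁴/32 = 4.710×10^-7 m⁴.
T_max = τ_allow·J/r = 9.94×10^7 × 4.710×10^-7 / 0.0234 = 2001 N·m.
ω = 2π·183/60 = 19.16 rad/s, so P_max = T_max·ω = 3.834×10^4 W.

38.3 kW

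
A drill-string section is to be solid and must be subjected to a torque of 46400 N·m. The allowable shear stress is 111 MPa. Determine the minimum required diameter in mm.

129 mm

For a solid shaft τ_max = 16T/(πd³), so d = (16T/(π τ_allow))^(1/3) = (16·46400/(π·1.11×10^8))^(1/3) = 0.1286 m.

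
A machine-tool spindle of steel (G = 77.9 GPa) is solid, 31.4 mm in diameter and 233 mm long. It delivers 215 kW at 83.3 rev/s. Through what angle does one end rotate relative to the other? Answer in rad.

0.0129 rad

ω = 2π·83.3 = 523.4 rad/s, so T = P/ω = 215×10³ / 523.4 = 410.8 N·m.
J = πd⁴/32 = π(0.0314)⁴/32 = 9.544×10^-8 m⁴.
θ = T·L/(G·J) = 410.8 × 0.233 / (77.9×10⁹ × 9.544×10^-8) = 0.01287 rad.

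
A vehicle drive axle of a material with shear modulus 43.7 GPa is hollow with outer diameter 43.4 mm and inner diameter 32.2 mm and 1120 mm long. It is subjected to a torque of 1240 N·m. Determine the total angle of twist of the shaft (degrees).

7.50°

J = π(d_o⁴ − d_i⁴)/32 = π(0.0434⁴ − 0.0322⁴)/32 = 2.428×10^-7 m⁴.
θ = T·L/(G·J) = 1240 × 1.12 / (43.7×10⁹ × 2.428×10^-7) = 0.1309 rad.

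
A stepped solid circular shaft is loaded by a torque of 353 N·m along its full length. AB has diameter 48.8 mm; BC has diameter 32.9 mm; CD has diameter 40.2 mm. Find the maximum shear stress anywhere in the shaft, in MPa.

Under the same torque, τ_max = 16T/(πd³) is largest where d is smallest — segment BC (d = 32.9 mm).
τ_max = 16·353.0/(π·(0.0329)³) = 5.048×10^7 Pa.

50.5 MPa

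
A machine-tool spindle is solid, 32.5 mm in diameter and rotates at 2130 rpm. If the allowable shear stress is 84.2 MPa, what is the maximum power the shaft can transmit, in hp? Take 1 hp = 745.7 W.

170 hp

J = πd⁴/32 = π(0.0325)⁴/32 = 1.095×10^-7 m⁴.
T_max = τ_allow·J/r = 8.42×10^7 × 1.095×10^-7 / 0.0163 = 567.5 N·m.
ω = 2π·2130/60 = 223.1 rad/s, so P_max = T_max·ω = 1.266×10^5 W.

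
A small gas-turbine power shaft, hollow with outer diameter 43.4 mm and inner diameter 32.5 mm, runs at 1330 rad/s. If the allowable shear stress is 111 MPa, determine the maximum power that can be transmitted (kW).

J = π(d_o⁴ − d_i⁴)/32 = π(0.0434⁴ − 0.0325⁴)/32 = 2.388×10^-7 m⁴.
T_max = τ_allow·J/r = 1.11×10^8 × 2.388×10^-7 / 0.0217 = 1221 N·m.
ω = 1330 rad/s, so P_max = T_max·ω = 1.624×10^6 W.

1620 kW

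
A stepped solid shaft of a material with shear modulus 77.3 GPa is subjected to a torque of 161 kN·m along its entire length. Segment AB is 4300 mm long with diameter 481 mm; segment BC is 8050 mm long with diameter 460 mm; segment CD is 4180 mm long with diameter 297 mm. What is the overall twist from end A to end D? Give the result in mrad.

J_AB = π(0.481)⁴/32 = 5.26×10^-3 m⁴; J_BC = π(0.460)⁴/32 = 4.40×10^-3 m⁴; J_CD = π(0.297)⁴/32 = 7.64×10^-4 m⁴.
θ = (T/G)·Σ L_i/J_i = (161000/77.3×10⁹)·(4.30/5.26×10^-3 + 8.05/4.40×10^-3 + 4.18/7.64×10^-4) = 0.01692 rad.

16.9 mrad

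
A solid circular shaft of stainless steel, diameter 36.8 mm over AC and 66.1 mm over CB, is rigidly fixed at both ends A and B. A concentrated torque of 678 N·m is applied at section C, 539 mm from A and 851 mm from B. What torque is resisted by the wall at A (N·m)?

Compatibility: T_A·a/J_AC = T_B·b/J_CB with T_A + T_B = T₀.
J_AC = 1.80×10^-7 m⁴, J_CB = 1.87×10^-6 m⁴, so T_A = T₀·(J_AC/a)/((J_AC/a)+(J_CB/b)) = 89.29 N·m, T_B = 588.7 N·m.

89.3 N·m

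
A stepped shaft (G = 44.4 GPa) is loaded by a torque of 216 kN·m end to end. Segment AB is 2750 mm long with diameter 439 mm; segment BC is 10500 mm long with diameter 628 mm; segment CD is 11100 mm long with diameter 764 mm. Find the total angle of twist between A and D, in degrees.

J_AB = π(0.439)⁴/32 = 3.65×10^-3 m⁴; J_BC = π(0.628)⁴/32 = 0.0153 m⁴; J_CD = π(0.764)⁴/32 = 0.0334 m⁴.
θ = (T/G)·Σ L_i/J_i = (216000/44.4×10⁹)·(2.75/3.65×10^-3 + 10.5/0.0153 + 11.1/0.0334) = 8.629×10^-3 rad.

0.494°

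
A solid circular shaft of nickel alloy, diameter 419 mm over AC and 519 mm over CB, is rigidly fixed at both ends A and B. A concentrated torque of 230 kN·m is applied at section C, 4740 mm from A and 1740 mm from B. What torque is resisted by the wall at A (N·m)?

31000 N·m

Compatibility: T_A·a/J_AC = T_B·b/J_CB with T_A + T_B = T₀.
J_AC = 3.03×10^-3 m⁴, J_CB = 7.12×10^-3 m⁴, so T_A = T₀·(J_AC/a)/((J_AC/a)+(J_CB/b)) = 31030 N·m, T_B = 199000 N·m.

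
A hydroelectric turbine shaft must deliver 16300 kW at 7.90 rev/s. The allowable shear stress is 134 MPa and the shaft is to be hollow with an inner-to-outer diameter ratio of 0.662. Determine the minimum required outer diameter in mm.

249 mm

ω = 2π·7.90 = 49.64 rad/s, so T = P/ω = 16300×10³ / 49.64 = 328400 N·m.
For a hollow shaft with d_i/d_o = 0.662: τ_max = 16T/(π d_o³ (1−k⁴)), so d_o = [16T/(π τ_allow (1−k⁴))]^(1/3) = [16·328400/(π·1.34×10^8·0.8079)]^(1/3) = 0.2491 m.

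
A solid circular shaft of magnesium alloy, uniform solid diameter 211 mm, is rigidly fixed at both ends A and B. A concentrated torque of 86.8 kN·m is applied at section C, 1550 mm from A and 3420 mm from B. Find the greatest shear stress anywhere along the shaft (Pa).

3.24e7 Pa

With uniform GJ and both ends fixed, compatibility θ_AC = θ_CB gives T_A·a = T_B·b, together with T_A + T_B = T₀.
T_A = T₀·b/(a+b) = 86800·3420/4970 = 59730 N·m; T_B = 27070 N·m.
τ in each portion: τ_AC = 3.24×10^7 Pa, τ_CB = 1.47×10^7 Pa; maximum is in AC.
τ_max = T_AC·r/J = 59730·0.105/1.95×10^-4 = 3.238×10^7 Pa.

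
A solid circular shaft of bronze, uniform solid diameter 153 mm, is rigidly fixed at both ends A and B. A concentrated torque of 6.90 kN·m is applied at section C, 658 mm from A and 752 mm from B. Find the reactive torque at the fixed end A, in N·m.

With uniform GJ and both ends fixed, compatibility θ_AC = θ_CB gives T_A·a = T_B·b, together with T_A + T_B = T₀.
T_A = T₀·b/(a+b) = 6900·752/1410 = 3680 N·m; T_B = 3220 N·m.

3680 N·m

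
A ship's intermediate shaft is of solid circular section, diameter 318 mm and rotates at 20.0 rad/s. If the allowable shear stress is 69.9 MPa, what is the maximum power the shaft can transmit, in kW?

J = πd⁴/32 = π(0.318)⁴/32 = 1.004×10^-3 m⁴.
T_max = τ_allow·J/r = 6.99×10^7 × 1.004×10^-3 / 0.159 = 441400 N·m.
ω = 20.0 rad/s, so P_max = T_max·ω = 8.827×10^6 W.

8830 kW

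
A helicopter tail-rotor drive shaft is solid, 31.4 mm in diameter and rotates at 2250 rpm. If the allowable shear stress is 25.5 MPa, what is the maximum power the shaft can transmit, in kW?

J = πd⁴/32 = π(0.0314)⁴/32 = 9.544×10^-8 m⁴.
T_max = τ_allow·J/r = 2.55×10^7 × 9.544×10^-8 / 0.0157 = 155.0 N·m.
ω = 2π·2250/60 = 235.6 rad/s, so P_max = T_max·ω = 3.652×10^4 W.

36.5 kW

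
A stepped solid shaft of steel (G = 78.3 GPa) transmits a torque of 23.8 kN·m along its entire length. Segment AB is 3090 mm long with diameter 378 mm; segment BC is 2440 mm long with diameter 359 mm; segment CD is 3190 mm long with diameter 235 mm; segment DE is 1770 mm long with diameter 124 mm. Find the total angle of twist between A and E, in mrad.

27.3 mrad

J_AB = π(0.378)⁴/32 = 2.00×10^-3 m⁴; J_BC = π(0.359)⁴/32 = 1.63×10^-3 m⁴; J_CD = π(0.235)⁴/32 = 2.99×10^-4 m⁴; J_DE = π(0.124)⁴/32 = 2.32×10^-5 m⁴.
θ = (T/G)·Σ L_i/J_i = (23800/78.3×10⁹)·(3.09/2.00×10^-3 + 2.44/1.63×10^-3 + 3.19/2.99×10^-4 + 1.77/2.32×10^-5) = 0.02734 rad.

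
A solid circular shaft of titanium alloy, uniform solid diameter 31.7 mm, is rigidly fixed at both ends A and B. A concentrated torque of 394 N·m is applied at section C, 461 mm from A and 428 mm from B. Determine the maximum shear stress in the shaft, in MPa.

32.7 MPa

With uniform GJ and both ends fixed, compatibility θ_AC = θ_CB gives T_A·a = T_B·b, together with T_A + T_B = T₀.
T_A = T₀·b/(a+b) = 394.0·428/889.0 = 189.7 N·m; T_B = 204.3 N·m.
τ in each portion: τ_AC = 3.03×10^7 Pa, τ_CB = 3.27×10^7 Pa; maximum is in CB.
τ_max = T_CB·r/J = 204.3·0.0158/9.91×10^-8 = 3.267×10^7 Pa.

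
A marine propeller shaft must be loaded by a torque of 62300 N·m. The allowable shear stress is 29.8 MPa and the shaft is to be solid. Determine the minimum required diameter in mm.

220 mm

For a solid shaft τ_max = 16T/(πd³), so d = (16T/(π τ_allow))^(1/3) = (16·62300/(π·2.98×10^7))^(1/3) = 0.2200 m.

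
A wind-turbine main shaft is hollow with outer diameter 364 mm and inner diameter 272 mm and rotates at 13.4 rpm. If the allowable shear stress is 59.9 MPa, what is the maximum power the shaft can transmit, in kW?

J = π(d_o⁴ − d_i⁴)/32 = π(0.364⁴ − 0.272⁴)/32 = 1.186×10^-3 m⁴.
T_max = τ_allow·J/r = 5.99×10^7 × 1.186×10^-3 / 0.182 = 390400 N·m.
ω = 2π·13.4/60 = 1.403 rad/s, so P_max = T_max·ω = 5.478×10^5 W.

548 kW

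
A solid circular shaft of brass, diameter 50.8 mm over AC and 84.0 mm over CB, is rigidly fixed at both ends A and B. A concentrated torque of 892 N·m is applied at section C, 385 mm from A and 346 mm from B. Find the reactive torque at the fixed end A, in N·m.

95.7 N·m

Compatibility: T_A·a/J_AC = T_B·b/J_CB with T_A + T_B = T₀.
J_AC = 6.54×10^-7 m⁴, J_CB = 4.89×10^-6 m⁴, so T_A = T₀·(J_AC/a)/((J_AC/a)+(J_CB/b)) = 95.72 N·m, T_B = 796.3 N·m.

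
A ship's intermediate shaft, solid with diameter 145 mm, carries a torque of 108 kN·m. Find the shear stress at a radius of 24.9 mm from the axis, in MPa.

J = πd⁴/32 = π(0.145)⁴/32 = 4.340×10^-5 m⁴.
Shear stress varies linearly with radius: τ = T·r/J = 108000 × 0.0249 / 4.340×10^-5 = 6.197×10^7 Pa.

62.0 MPa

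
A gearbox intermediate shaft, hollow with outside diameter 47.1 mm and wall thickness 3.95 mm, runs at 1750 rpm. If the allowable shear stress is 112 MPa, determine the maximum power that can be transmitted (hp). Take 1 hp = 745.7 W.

J = π(d_o⁴ − d_i⁴)/32 = π(0.0471⁴ − 0.0392⁴)/32 = 2.513×10^-7 m⁴.
T_max = τ_allow·J/r = 1.12×10^8 × 2.513×10^-7 / 0.0236 = 1195 N·m.
ω = 2π·1750/60 = 183.3 rad/s, so P_max = T_max·ω = 2.191×10^5 W.

294 hp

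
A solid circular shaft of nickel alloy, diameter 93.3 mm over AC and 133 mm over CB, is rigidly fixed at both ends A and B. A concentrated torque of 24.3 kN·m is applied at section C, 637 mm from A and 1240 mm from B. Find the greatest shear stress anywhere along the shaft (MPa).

48.8 MPa

Compatibility: T_A·a/J_AC = T_B·b/J_CB with T_A + T_B = T₀.
J_AC = 7.44×10^-6 m⁴, J_CB = 3.07×10^-5 m⁴, so T_A = T₀·(J_AC/a)/((J_AC/a)+(J_CB/b)) = 7785 N·m, T_B = 16510 N·m.
τ in each portion: τ_AC = 4.88×10^7 Pa, τ_CB = 3.58×10^7 Pa; maximum is in AC.
τ_max = T_AC·r/J = 7785·0.0466/7.44×10^-6 = 4.882×10^7 Pa.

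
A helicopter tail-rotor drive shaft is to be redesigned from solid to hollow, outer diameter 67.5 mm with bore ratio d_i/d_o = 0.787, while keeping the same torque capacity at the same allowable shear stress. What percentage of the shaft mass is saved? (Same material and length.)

47.4 %

Equal τ_max and T ⇒ the solid shaft needs d_s³ = d_o³(1−k⁴), so d_s = 67.5·(1−0.787⁴)^(1/3) = 57.45 mm.
Area ratio A_h/A_s = d_o²(1−k²)/d_s² = (1−k²)/(1−k⁴)^(2/3) = 0.5255.
Mass saving = 1 − 0.5255 = 47.4 %.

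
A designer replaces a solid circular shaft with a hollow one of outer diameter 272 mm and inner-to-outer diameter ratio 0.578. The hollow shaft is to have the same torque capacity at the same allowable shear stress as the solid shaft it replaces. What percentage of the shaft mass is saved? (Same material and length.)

27.9 %

Equal τ_max and T ⇒ the solid shaft needs d_s³ = d_o³(1−k⁴), so d_s = 272·(1−0.578⁴)^(1/3) = 261.5 mm.
Area ratio A_h/A_s = d_o²(1−k²)/d_s² = (1−k²)/(1−k⁴)^(2/3) = 0.7206.
Mass saving = 1 − 0.7206 = 27.9 %.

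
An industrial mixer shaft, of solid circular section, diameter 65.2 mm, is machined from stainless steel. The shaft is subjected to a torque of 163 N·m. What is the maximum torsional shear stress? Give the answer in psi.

J = πd⁴/32 = π(0.0652)⁴/32 = 1.774×10^-6 m⁴.
τ_max = T·r/J = 163.0 × 0.0326 / 1.774×10^-6 = 2.995×10^6 Pa.

434 psi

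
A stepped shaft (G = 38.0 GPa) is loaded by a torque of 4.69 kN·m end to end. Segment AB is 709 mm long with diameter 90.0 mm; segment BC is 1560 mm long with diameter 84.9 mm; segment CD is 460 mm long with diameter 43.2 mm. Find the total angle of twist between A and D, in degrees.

12.5°

J_AB = π(0.0900)⁴/32 = 6.44×10^-6 m⁴; J_BC = π(0.0849)⁴/32 = 5.10×10^-6 m⁴; J_CD = π(0.0432)⁴/32 = 3.42×10^-7 m⁴.
θ = (T/G)·Σ L_i/J_i = (4690/38.0×10⁹)·(0.709/6.44×10^-6 + 1.56/5.10×10^-6 + 0.460/3.42×10^-7) = 0.2174 rad.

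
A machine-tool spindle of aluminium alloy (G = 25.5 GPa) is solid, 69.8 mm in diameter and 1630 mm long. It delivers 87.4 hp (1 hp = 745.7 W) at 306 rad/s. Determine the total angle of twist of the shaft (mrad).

5.84 mrad

ω = 306 rad/s, so T = P/ω = 87.4×745.7 / 306.0 = 213.0 N·m.
J = πd⁴/32 = π(0.0698)⁴/32 = 2.330×10^-6 m⁴.
θ = T·L/(G·J) = 213.0 × 1.63 / (25.5×10⁹ × 2.330×10^-6) = 5.842×10^-3 rad.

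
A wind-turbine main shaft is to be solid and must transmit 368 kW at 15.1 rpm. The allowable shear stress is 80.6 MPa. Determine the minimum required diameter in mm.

ω = 2π·15.1/60 = 1.581 rad/s, so T = P/ω = 368×10³ / 1.581 = 232700 N·m.
For a solid shaft τ_max = 16T/(πd³), so d = (16T/(π τ_allow))^(1/3) = (16·232700/(π·8.06×10^7))^(1/3) = 0.2450 m.

245 mm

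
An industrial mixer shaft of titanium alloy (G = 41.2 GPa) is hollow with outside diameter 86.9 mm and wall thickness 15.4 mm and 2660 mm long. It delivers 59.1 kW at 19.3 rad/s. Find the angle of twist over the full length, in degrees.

ω = 19.3 rad/s, so T = P/ω = 59.1×10³ / 19.30 = 3062 N·m.
J = π(d_o⁴ − d_i⁴)/32 = π(0.0869⁴ − 0.0561⁴)/32 = 4.626×10^-6 m⁴.
θ = T·L/(G·J) = 3062 × 2.66 / (41.2×10⁹ × 4.626×10^-6) = 0.04274 rad.

2.45°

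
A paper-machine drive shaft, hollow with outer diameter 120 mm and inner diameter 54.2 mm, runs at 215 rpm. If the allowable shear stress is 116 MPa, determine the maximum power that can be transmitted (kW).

849 kW

J = π(d_o⁴ − d_i⁴)/32 = π(0.120⁴ − 0.0542⁴)/32 = 1.951×10^-5 m⁴.
T_max = τ_allow·J/r = 1.16×10^8 × 1.951×10^-5 / 0.0600 = 37720 N·m.
ω = 2π·215/60 = 22.51 rad/s, so P_max = T_max·ω = 8.493×10^5 W.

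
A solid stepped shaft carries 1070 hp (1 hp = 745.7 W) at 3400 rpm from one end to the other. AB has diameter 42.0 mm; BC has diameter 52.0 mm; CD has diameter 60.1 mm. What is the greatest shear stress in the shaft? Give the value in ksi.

22.3 ksi

ω = 2π·3400/60 = 356.0 rad/s, so T = P/ω = 1070×745.7 / 356.0 = 2241 N·m.
Under the same torque, τ_max = 16T/(πd³) is largest where d is smallest — segment AB (d = 42.0 mm).
τ_max = 16·2241/(π·(0.0420)³) = 1.541×10^8 Pa.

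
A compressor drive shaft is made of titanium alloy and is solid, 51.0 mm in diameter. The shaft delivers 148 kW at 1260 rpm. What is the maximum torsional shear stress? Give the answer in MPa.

43.1 MPa

ω = 2π·1260/60 = 131.9 rad/s, so T = P/ω = 148×10³ / 131.9 = 1122 N·m.
J = πd⁴/32 = π(0.0510)⁴/32 = 6.642×10^-7 m⁴.
τ_max = T·r/J = 1122 × 0.0255 / 6.642×10^-7 = 4.306×10^7 Pa.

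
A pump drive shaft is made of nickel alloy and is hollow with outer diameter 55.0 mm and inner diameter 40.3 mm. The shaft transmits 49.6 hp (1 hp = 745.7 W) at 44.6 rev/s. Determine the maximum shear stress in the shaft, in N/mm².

ω = 2π·44.6 = 280.2 rad/s, so T = P/ω = 49.6×745.7 / 280.2 = 132.0 N·m.
J = π(d_o⁴ − d_i⁴)/32 = π(0.0550⁴ − 0.0403⁴)/32 = 6.394×10^-7 m⁴.
τ_max = T·r/J = 132.0 × 0.0275 / 6.394×10^-7 = 5.677×10^6 Pa.

5.68 N/mm²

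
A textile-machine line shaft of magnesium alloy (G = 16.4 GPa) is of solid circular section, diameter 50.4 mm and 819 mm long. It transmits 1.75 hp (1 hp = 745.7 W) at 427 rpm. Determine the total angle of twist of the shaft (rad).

0.00230 rad

ω = 2π·427/60 = 44.72 rad/s, so T = P/ω = 1.75×745.7 / 44.72 = 29.18 N·m.
J = πd⁴/32 = π(0.0504)⁴/32 = 6.335×10^-7 m⁴.
θ = T·L/(G·J) = 29.18 × 0.819 / (16.4×10⁹ × 6.335×10^-7) = 2.301×10^-3 rad.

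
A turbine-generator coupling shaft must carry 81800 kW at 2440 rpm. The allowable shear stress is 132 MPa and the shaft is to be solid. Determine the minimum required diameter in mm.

231 mm

ω = 2π·2440/60 = 255.5 rad/s, so T = P/ω = 81800×10³ / 255.5 = 320100 N·m.
For a solid shaft τ_max = 16T/(πd³), so d = (16T/(π τ_allow))^(1/3) = (16·320100/(π·1.32×10^8))^(1/3) = 0.2312 m.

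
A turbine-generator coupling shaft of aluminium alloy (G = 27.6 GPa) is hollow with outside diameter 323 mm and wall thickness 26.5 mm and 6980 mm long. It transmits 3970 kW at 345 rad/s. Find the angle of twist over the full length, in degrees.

0.305°

ω = 345 rad/s, so T = P/ω = 3970×10³ / 345.0 = 11510 N·m.
J = π(d_o⁴ − d_i⁴)/32 = π(0.323⁴ − 0.270⁴)/32 = 5.468×10^-4 m⁴.
θ = T·L/(G·J) = 11510 × 6.98 / (27.6×10⁹ × 5.468×10^-4) = 5.322×10^-3 rad.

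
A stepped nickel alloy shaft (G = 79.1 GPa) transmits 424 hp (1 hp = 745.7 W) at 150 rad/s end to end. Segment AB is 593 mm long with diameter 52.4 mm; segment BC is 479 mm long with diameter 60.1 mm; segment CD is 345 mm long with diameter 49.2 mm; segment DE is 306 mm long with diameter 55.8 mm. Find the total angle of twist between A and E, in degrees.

ω = 150 rad/s, so T = P/ω = 424×745.7 / 150.0 = 2108 N·m.
J_AB = π(0.0524)⁴/32 = 7.40×10^-7 m⁴; J_BC = π(0.0601)⁴/32 = 1.28×10^-6 m⁴; J_CD = π(0.0492)⁴/32 = 5.75×10^-7 m⁴; J_DE = π(0.0558)⁴/32 = 9.52×10^-7 m⁴.
θ = (T/G)·Σ L_i/J_i = (2108/79.1×10⁹)·(0.593/7.40×10^-7 + 0.479/1.28×10^-6 + 0.345/5.75×10^-7 + 0.306/9.52×10^-7) = 0.05586 rad.

3.20°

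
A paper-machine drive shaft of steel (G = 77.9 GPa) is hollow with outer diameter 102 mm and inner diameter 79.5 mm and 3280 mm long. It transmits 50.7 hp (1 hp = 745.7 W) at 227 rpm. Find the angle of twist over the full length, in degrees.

ω = 2π·227/60 = 23.77 rad/s, so T = P/ω = 50.7×745.7 / 23.77 = 1590 N·m.
J = π(d_o⁴ − d_i⁴)/32 = π(0.102⁴ − 0.0795⁴)/32 = 6.705×10^-6 m⁴.
θ = T·L/(G·J) = 1590 × 3.28 / (77.9×10⁹ × 6.705×10^-6) = 9.987×10^-3 rad.

0.572°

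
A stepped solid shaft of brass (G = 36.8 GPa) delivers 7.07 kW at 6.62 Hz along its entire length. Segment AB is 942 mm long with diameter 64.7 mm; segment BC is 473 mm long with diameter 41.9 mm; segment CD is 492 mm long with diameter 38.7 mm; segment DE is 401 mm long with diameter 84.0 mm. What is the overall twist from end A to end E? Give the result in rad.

0.0204 rad

ω = 2π·6.62 = 41.59 rad/s, so T = P/ω = 7.07×10³ / 41.59 = 170.0 N·m.
J_AB = π(0.0647)⁴/32 = 1.72×10^-6 m⁴; J_BC = π(0.0419)⁴/32 = 3.03×10^-7 m⁴; J_CD = π(0.0387)⁴/32 = 2.20×10^-7 m⁴; J_DE = π(0.0840)⁴/32 = 4.89×10^-6 m⁴.
θ = (T/G)·Σ L_i/J_i = (170.0/36.8×10⁹)·(0.942/1.72×10^-6 + 0.473/3.03×10^-7 + 0.492/2.20×10^-7 + 0.401/4.89×10^-6) = 0.02045 rad.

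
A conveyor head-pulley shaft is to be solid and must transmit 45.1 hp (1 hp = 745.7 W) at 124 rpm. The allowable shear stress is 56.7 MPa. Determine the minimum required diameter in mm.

ω = 2π·124/60 = 12.99 rad/s, so T = P/ω = 45.1×745.7 / 12.99 = 2590 N·m.
For a solid shaft τ_max = 16T/(πd³), so d = (16T/(π τ_allow))^(1/3) = (16·2590/(π·5.67×10^7))^(1/3) = 0.06150 m.

61.5 mm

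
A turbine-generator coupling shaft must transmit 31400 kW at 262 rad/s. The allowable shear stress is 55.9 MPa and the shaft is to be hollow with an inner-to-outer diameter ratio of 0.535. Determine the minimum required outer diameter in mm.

ω = 262 rad/s, so T = P/ω = 31400×10³ / 262.0 = 119800 N·m.
For a hollow shaft with d_i/d_o = 0.535: τ_max = 16T/(π d_o³ (1−k⁴)), so d_o = [16T/(π τ_allow (1−k⁴))]^(1/3) = [16·119800/(π·5.59×10^7·0.9181)]^(1/3) = 0.2283 m.

228 mm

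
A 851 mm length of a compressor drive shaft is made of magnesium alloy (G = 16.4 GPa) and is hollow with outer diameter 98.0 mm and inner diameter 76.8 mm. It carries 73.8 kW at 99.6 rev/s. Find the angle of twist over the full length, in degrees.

ω = 2π·99.6 = 625.8 rad/s, so T = P/ω = 73.8×10³ / 625.8 = 117.9 N·m.
J = π(d_o⁴ − d_i⁴)/32 = π(0.0980⁴ − 0.0768⁴)/32 = 5.640×10^-6 m⁴.
θ = T·L/(G·J) = 117.9 × 0.851 / (16.4×10⁹ × 5.640×10^-6) = 1.085×10^-3 rad.

0.0622°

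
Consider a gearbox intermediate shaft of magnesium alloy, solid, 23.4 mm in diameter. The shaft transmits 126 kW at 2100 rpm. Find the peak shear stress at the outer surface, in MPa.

228 MPa

ω = 2π·2100/60 = 219.9 rad/s, so T = P/ω = 126×10³ / 219.9 = 573.0 N·m.
J = πd⁴/32 = π(0.0234)⁴/32 = 2.943×10^-8 m⁴.
τ_max = T·r/J = 573.0 × 0.0117 / 2.943×10^-8 = 2.277×10^8 Pa.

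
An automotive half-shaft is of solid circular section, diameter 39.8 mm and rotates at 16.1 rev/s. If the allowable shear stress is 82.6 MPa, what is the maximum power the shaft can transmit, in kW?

J = πd⁴/32 = π(0.0398)⁴/32 = 2.463×10^-7 m⁴.
T_max = τ_allow·J/r = 8.26×10^7 × 2.463×10^-7 / 0.0199 = 1022 N·m.
ω = 2π·16.1 = 101.2 rad/s, so P_max = T_max·ω = 1.034×10^5 W.

103 kW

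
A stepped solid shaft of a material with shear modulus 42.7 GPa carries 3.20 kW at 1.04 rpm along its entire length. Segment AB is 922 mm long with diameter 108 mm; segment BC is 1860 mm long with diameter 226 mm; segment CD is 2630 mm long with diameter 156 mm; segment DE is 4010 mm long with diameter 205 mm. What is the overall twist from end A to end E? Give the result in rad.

ω = 2π·1.04/60 = 0.1089 rad/s, so T = P/ω = 3.20×10³ / 0.1089 = 29380 N·m.
J_AB = π(0.108)⁴/32 = 1.34×10^-5 m⁴; J_BC = π(0.226)⁴/32 = 2.56×10^-4 m⁴; J_CD = π(0.156)⁴/32 = 5.81×10^-5 m⁴; J_DE = π(0.205)⁴/32 = 1.73×10^-4 m⁴.
θ = (T/G)·Σ L_i/J_i = (29380/42.7×10⁹)·(0.922/1.34×10^-5 + 1.86/2.56×10^-4 + 2.63/5.81×10^-5 + 4.01/1.73×10^-4) = 0.09954 rad.

0.0995 rad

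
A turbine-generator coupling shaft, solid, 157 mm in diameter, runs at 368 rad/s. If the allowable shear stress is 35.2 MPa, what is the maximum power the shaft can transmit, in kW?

J = πd⁴/32 = π(0.157)⁴/32 = 5.965×10^-5 m⁴.
T_max = τ_allow·J/r = 3.52×10^7 × 5.965×10^-5 / 0.0785 = 26750 N·m.
ω = 368 rad/s, so P_max = T_max·ω = 9.843×10^6 W.

9840 kW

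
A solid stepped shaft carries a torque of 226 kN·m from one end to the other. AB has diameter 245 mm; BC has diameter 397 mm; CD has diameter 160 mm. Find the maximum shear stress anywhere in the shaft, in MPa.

Under the same torque, τ_max = 16T/(πd³) is largest where d is smallest — segment CD (d = 160 mm).
τ_max = 16·226000/(π·(0.160)³) = 2.810×10^8 Pa.

281 MPa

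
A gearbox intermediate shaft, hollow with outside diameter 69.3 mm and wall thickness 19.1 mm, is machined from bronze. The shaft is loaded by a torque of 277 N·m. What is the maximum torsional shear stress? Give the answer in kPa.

J = π(d_o⁴ − d_i⁴)/32 = π(0.0693⁴ − 0.0311⁴)/32 = 2.172×10^-6 m⁴.
τ_max = T·r/J = 277.0 × 0.0347 / 2.172×10^-6 = 4.418×10^6 Pa.

4420 kPa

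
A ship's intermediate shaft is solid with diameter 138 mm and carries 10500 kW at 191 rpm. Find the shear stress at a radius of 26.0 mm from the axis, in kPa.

ω = 2π·191/60 = 20.00 rad/s, so T = P/ω = 10500×10³ / 20.00 = 525000 N·m.
J = πd⁴/32 = π(0.138)⁴/32 = 3.561×10^-5 m⁴.
Shear stress varies linearly with radius: τ = T·r/J = 525000 × 0.0260 / 3.561×10^-5 = 3.833×10^8 Pa.

383000 kPa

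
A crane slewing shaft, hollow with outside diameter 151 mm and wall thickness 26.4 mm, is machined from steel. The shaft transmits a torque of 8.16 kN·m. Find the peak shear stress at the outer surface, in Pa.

1.47e7 Pa

J = π(d_o⁴ − d_i⁴)/32 = π(0.151⁴ − 0.0982⁴)/32 = 4.191×10^-5 m⁴.
τ_max = T·r/J = 8160 × 0.0755 / 4.191×10^-5 = 1.470×10^7 Pa.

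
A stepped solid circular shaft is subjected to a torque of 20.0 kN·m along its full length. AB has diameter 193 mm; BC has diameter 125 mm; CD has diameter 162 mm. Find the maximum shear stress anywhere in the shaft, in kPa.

Under the same torque, τ_max = 16T/(πd³) is largest where d is smallest — segment BC (d = 125 mm).
τ_max = 16·20000/(π·(0.125)³) = 5.215×10^7 Pa.

52200 kPa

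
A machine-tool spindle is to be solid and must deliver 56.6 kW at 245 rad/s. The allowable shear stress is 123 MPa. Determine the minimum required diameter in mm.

ω = 245 rad/s, so T = P/ω = 56.6×10³ / 245.0 = 231.0 N·m.
For a solid shaft τ_max = 16T/(πd³), so d = (16T/(π τ_allow))^(1/3) = (16·231.0/(π·1.23×10^8))^(1/3) = 0.02123 m.

21.2 mm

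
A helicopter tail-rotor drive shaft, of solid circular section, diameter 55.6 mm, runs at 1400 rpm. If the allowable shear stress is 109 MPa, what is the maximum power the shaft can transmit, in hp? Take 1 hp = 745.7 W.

723 hp

J = πd⁴/32 = π(0.0556)⁴/32 = 9.382×10^-7 m⁴.
T_max = τ_allow·J/r = 1.09×10^8 × 9.382×10^-7 / 0.0278 = 3679 N·m.
ω = 2π·1400/60 = 146.6 rad/s, so P_max = T_max·ω = 5.393×10^5 W.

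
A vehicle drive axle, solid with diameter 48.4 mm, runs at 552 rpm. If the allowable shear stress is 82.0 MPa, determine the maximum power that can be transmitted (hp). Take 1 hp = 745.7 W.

142 hp

J = πd⁴/32 = π(0.0484)⁴/32 = 5.387×10^-7 m⁴.
T_max = τ_allow·J/r = 8.20×10^7 × 5.387×10^-7 / 0.0242 = 1825 N·m.
ω = 2π·552/60 = 57.81 rad/s, so P_max = T_max·ω = 1.055×10^5 W.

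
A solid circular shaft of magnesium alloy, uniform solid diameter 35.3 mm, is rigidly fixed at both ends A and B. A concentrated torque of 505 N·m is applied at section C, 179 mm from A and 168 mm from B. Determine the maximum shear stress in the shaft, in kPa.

With uniform GJ and both ends fixed, compatibility θ_AC = θ_CB gives T_A·a = T_B·b, together with T_A + T_B = T₀.
T_A = T₀·b/(a+b) = 505.0·168/347.0 = 244.5 N·m; T_B = 260.5 N·m.
τ in each portion: τ_AC = 2.83×10^7 Pa, τ_CB = 3.02×10^7 Pa; maximum is in CB.
τ_max = T_CB·r/J = 260.5·0.0176/1.52×10^-7 = 3.016×10^7 Pa.

30200 kPa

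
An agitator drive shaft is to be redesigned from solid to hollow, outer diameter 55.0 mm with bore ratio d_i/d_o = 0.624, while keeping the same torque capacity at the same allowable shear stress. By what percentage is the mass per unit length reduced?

31.9 %

Equal τ_max and T ⇒ the solid shaft needs d_s³ = d_o³(1−k⁴), so d_s = 55.0·(1−0.624⁴)^(1/3) = 52.07 mm.
Area ratio A_h/A_s = d_o²(1−k²)/d_s² = (1−k²)/(1−k⁴)^(2/3) = 0.6814.
Mass saving = 1 − 0.6814 = 31.9 %.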